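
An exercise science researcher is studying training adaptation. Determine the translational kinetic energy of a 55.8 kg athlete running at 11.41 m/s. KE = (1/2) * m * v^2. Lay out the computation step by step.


KE = 0.5 * m * v^2
= 0.5 * 55.8 * 11.41^2
= 0.5 * 55.8 * 130.1881
= 3632.25 J

3632.25 J


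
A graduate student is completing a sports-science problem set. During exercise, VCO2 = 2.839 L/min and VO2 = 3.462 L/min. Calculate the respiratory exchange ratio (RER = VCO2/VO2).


RER = VCO2 / VO2
= 2.839 / 3.462
= 0.82

0.82


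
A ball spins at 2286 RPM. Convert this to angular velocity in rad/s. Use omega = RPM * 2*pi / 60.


omega = 2286 * 2 * pi / 60
= 2286 * 6.28318531 / 60
= 14363.362 / 60
= 239.389 rad/s

239.389 rad/s


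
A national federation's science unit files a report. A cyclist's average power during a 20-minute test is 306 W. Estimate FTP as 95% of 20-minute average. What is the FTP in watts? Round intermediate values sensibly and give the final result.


FTP = 20-min power * 0.95
= 306 * 0.95
= 290.7 W

290.7 W


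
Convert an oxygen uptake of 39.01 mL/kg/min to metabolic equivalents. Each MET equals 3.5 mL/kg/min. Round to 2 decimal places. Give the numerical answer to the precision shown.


One MET = 3.5 mL/kg/min
Number of METs = 39.01 / 3.5
= 11.15 METs

11.15 METs


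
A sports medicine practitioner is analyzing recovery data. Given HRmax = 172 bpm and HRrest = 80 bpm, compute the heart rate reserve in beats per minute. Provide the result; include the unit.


Heart rate reserve = maximum HR minus resting HR
HRR = 172 - 80 = 92 bpm

92 bpm


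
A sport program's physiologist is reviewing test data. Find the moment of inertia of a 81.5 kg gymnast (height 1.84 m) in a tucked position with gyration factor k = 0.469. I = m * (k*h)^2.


Radius of gyration = 0.469 * 1.84 = 0.86296 m
I = 81.5 * 0.86296^2
= 81.5 * 0.7447
= 60.693 kg*m^2

60.693 kg*m^2


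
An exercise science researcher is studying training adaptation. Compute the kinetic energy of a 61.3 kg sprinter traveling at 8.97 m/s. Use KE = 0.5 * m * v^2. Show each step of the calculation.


Velocity squared = 80.4609
KE = 0.5 * 61.3 * 80.4609 = 2466.13 J

2466.13 J


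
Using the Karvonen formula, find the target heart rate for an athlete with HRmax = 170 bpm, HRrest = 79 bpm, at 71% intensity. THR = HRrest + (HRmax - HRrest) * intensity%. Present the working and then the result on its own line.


HRR = 170 - 79 = 91
THR = 79 + 91 * 0.71
= 79 + 64.61
= 143.61 bpm

143.61 bpm


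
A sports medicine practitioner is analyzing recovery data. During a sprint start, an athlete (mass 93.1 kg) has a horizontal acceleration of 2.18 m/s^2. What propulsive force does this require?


Propulsive force = mass * acceleration
= 93.1 kg * 2.18 m/s^2
= 202.96 N

202.96 N


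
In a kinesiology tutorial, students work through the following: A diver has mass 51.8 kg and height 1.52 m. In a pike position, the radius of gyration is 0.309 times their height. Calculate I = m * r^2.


r = 0.309 * 1.52 = 0.46968 m
I = m * r^2 = 51.8 * 0.220599 = 11.427 kg*m^2

11.427 kg*m^2


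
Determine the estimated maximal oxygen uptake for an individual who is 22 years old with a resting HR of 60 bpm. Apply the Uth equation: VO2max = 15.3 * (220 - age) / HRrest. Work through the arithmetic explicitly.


HRmax = 220 - 22 = 198
VO2max = 15.3 * (198 / 60)
= 15.3 * 3.3
= 50.49 mL/kg/min

50.49 mL/kg/min


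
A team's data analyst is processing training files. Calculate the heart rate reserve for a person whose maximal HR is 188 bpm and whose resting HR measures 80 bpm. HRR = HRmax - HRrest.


HRmax = 188 bpm
HRrest = 80 bpm
HRR = 188 - 80 = 108 bpm

108 bpm


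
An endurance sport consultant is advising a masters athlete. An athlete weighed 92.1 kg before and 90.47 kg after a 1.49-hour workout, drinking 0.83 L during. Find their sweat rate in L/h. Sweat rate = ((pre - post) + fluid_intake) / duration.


Body mass change = 1.63 kg
Total sweat loss = 1.63 + 0.83 = 2.46 L
Rate = 2.46 / 1.49 = 1.651 L/h

1.651 L/h


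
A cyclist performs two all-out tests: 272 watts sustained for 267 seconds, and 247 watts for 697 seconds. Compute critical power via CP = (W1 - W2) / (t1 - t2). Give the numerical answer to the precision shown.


W1 = P1 * t1 = 272 * 267 = 72624 J
W2 = P2 * t2 = 247 * 697 = 172159 J
CP = (72624 - 172159) / (267 - 697)
= 231.48 W

231.48 W


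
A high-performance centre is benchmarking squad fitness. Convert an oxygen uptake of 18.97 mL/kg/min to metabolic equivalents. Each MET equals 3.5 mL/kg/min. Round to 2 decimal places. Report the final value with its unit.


One MET = 3.5 mL/kg/min
Number of METs = 18.97 / 3.5
= 5.42 METs

5.42 METs


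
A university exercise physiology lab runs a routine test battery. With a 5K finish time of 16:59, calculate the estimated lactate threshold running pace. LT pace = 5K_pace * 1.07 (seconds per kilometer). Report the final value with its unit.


Race duration = 1019 s for 5 km
Average pace = 1019 / 5 = 203.8 s/km
LT pace = 203.8 * 1.07
= 218.07 s/km

218.07 s/km


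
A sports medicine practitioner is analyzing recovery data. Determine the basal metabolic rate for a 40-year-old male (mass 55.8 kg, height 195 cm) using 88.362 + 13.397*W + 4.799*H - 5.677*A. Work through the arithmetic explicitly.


BMR = 88.362 + 13.397*55.8 + 4.799*195 - 5.677*40
= 1544.64 kcal/day

1544.64 kcal/day


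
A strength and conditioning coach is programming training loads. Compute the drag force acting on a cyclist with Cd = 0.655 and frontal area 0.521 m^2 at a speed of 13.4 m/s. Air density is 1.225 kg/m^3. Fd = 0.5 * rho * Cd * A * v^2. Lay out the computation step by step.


Step 1: v^2 = 179.56
Step 2: Fd = 0.5 * 1.225 * 0.655 * 0.521 * 179.56
= 37.531 N

37.531 N


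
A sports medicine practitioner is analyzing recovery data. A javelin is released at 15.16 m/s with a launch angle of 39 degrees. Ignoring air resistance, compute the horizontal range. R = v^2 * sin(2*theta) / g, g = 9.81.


Launch speed squared = 229.8256
sin(2 * 39 deg) = 0.978148
Range = 229.8256 * 0.978148 / 9.81
= 22.916 m

22.916 m


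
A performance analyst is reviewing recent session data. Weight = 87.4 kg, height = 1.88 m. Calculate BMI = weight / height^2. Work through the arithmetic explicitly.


height^2 = 1.88^2 = 3.5344
BMI = 87.4 / 3.5344 = 24.73 kg/m^2

24.73 kg/m^2


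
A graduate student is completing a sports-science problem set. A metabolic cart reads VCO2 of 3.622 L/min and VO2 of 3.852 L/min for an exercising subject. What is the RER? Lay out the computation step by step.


RER = VCO2 / VO2 = 3.622 / 3.852 = 0.9403

0.9403


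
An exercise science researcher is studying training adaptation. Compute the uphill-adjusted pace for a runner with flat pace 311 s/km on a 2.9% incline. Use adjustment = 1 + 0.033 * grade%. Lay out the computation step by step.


Adjustment factor = 1 + 0.033 * 2.9 = 1.0957
Grade-adjusted pace = 311 * 1.0957 = 340.76 s/km

340.76 s/km


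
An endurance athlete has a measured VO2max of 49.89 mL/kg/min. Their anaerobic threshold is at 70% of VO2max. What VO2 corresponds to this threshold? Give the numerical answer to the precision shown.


Anaerobic threshold VO2 = VO2max * 70%
= 49.89 * 0.7
= 34.92 mL/kg/min

34.92 mL/kg/min


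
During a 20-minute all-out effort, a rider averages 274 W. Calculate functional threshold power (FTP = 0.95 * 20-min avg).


FTP = 0.95 * 274
= 260.3 W

260.3 W


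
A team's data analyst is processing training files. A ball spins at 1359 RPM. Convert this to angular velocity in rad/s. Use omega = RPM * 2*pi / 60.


omega = 1359 * 2 * pi / 60
= 1359 * 6.28318531 / 60
= 8538.849 / 60
= 142.314 rad/s

142.314 rad/s


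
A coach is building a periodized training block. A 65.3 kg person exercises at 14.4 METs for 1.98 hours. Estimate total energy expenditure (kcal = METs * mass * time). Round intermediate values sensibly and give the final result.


Energy = METs * mass(kg) * time(h)
= 14.4 * 65.3 * 1.98
= 1861.83 kcal

1861.83 kcal


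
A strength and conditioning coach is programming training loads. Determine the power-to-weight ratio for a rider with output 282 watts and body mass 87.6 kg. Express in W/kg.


P/W = 282 / 87.6 = 3.219 W/kg

3.219 W/kg


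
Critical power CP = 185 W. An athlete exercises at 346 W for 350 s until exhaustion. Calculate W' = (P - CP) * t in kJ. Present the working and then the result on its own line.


P - CP = 346 - 185 = 161 W
W' = 161 * 350 = 56350 J
= 56350 / 1000 = 56.35 kJ

56.35 kJ


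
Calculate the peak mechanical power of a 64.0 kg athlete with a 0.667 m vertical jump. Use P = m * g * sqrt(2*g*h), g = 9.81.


First, sqrt(2gh) = sqrt(2 * 9.81 * 0.667)
= sqrt(13.08654) = 3.617532 m/s
Power = 64.0 * 9.81 * 3.617532 = 2271.23 W

2271.23 W


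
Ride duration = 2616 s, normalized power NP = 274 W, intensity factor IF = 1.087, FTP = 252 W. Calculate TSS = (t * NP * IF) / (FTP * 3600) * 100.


Numerator = 2616 * 274 * 1.087 = 779144.208
Denominator = 252 * 3600 = 907200
TSS = 779144.208 / 907200 * 100
= 85.88

85.88 TSS


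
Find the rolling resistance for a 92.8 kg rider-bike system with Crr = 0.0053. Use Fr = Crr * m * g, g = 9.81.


m * g = 92.8 * 9.81 = 910.368 N
Fr = 0.0053 * 910.368 = 4.825 N

4.825 N


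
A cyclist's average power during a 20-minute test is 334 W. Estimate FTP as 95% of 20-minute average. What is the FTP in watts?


FTP = 20-min power * 0.95
= 334 * 0.95
= 317.3 W

317.3 W


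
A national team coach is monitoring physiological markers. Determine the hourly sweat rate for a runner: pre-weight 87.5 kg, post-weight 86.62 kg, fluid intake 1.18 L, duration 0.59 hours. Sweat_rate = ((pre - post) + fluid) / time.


Mass lost = 87.5 - 86.62 = 0.88 kg
Add fluid consumed: 0.88 + 1.18 = 2.06 L total sweat
Sweat rate = 2.06 / 0.59 = 3.492 L/h

3.492 L/h


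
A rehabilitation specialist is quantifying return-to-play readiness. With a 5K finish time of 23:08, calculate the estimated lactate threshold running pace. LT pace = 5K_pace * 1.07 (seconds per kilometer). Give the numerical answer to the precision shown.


Race duration = 1388 s for 5 km
Average pace = 1388 / 5 = 277.6 s/km
LT pace = 277.6 * 1.07
= 297.03 s/km

297.03 s/km


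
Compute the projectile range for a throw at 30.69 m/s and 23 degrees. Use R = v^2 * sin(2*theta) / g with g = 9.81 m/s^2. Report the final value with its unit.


Two times the angle = 46 degrees
sin(46) = 0.71934
R = 941.8761 * 0.71934 / 9.81 = 69.065 m

69.065 m


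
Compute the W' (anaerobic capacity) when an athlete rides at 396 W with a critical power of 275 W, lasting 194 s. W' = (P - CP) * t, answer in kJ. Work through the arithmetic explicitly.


Above-CP power = 121 W
Duration = 194 s
W' = 121 * 194 = 23474 J
Convert: 23474 / 1000 = 23.474 kJ

23.474 kJ


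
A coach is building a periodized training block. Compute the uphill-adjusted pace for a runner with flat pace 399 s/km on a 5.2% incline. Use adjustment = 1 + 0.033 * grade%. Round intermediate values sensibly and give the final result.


Adjustment factor = 1 + 0.033 * 5.2 = 1.1716
Grade-adjusted pace = 399 * 1.1716 = 467.47 s/km

467.47 s/km


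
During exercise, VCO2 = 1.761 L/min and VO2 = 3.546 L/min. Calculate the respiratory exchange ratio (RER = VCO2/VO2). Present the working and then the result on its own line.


RER = VCO2 / VO2
= 1.761 / 3.546
= 0.4966

0.4966


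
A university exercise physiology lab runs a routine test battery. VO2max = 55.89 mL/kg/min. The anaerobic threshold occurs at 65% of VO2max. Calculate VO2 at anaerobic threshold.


AT fraction = 65 / 100 = 0.65
AT VO2 = 55.89 * 0.65
= 36.33 mL/kg/min

36.33 mL/kg/min


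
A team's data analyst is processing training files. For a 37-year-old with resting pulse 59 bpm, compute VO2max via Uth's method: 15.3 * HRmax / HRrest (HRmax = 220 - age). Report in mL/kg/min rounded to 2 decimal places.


Step 1: HRmax = 220 - 37 = 183 bpm
Step 2: Ratio = 183 / 59 = 3.1017
Step 3: VO2max = 15.3 * 3.1017 = 47.46 mL/kg/min

47.46 mL/kg/min


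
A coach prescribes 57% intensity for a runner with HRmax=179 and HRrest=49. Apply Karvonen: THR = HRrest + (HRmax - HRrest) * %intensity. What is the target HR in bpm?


Heart rate reserve = 179 - 49 = 130
Intensity fraction = 57 / 100 = 0.57
THR = 49 + 130 * 0.57 = 123.1 bpm

123.1 bpm


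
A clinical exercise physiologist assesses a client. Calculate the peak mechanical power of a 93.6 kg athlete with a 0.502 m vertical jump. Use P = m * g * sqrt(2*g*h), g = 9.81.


First, sqrt(2gh) = sqrt(2 * 9.81 * 0.502)
= sqrt(9.84924) = 3.13835 m/s
Power = 93.6 * 9.81 * 3.13835 = 2881.68 W

2881.68 W


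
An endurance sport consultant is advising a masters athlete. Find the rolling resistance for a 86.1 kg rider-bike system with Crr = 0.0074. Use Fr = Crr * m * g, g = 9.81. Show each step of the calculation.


m * g = 86.1 * 9.81 = 844.641 N
Fr = 0.0074 * 844.641 = 6.25 N

6.25 N


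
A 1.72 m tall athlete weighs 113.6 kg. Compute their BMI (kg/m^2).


height^2 = 2.9584 m^2
BMI = 113.6 / 2.9584 = 38.4 kg/m^2

38.4 kg/m^2


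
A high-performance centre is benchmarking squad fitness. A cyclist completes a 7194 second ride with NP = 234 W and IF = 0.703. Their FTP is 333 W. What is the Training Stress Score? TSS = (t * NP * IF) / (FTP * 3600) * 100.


t * NP * IF = 7194 * 234 * 0.703 = 1183427.388
FTP * 3600 = 1198800
TSS = (1183427.388 / 1198800) * 100 = 98.72

98.72 TSS


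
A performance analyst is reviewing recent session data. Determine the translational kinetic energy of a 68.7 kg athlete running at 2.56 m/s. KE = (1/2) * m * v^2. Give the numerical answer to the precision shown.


KE = 0.5 * m * v^2
= 0.5 * 68.7 * 2.56^2
= 0.5 * 68.7 * 6.5536
= 225.12 J

225.12 J


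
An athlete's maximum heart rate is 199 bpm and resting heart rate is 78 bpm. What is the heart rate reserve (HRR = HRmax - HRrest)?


HRR = HRmax - HRrest
= 199 - 78
= 121 bpm

121 bpm


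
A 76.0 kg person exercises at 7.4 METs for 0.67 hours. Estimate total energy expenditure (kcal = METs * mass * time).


Energy = METs * mass(kg) * time(h)
= 7.4 * 76.0 * 0.67
= 376.81 kcal

376.81 kcal


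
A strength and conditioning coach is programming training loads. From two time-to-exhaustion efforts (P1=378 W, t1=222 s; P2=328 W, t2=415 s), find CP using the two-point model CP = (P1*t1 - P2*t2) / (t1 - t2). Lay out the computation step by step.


Work in trial 1 = 83916 J
Work in trial 2 = 136120 J
Delta work = -52204 J
Delta time = -193 s
CP = -52204 / -193 = 270.49 W

270.49 W


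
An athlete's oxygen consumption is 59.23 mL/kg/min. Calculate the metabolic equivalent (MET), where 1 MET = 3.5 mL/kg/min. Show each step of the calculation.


MET = VO2 / 3.5
= 59.23 / 3.5
= 16.92 METs

16.92 METs


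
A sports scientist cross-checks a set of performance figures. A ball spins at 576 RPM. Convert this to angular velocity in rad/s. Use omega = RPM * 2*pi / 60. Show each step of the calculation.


omega = 576 * 2 * pi / 60
= 576 * 6.28318531 / 60
= 3619.115 / 60
= 60.319 rad/s

60.319 rad/s


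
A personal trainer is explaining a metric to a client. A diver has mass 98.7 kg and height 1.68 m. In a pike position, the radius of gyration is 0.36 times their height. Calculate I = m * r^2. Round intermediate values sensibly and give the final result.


r = 0.36 * 1.68 = 0.6048 m
I = m * r^2 = 98.7 * 0.365783 = 36.103 kg*m^2

36.103 kg*m^2


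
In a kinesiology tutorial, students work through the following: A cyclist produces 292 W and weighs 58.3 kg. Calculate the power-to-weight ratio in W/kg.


P/W = power / mass
= 292 / 58.3
= 5.009 W/kg

5.009 W/kg


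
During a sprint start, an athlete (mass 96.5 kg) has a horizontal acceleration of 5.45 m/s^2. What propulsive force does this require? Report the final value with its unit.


Propulsive force = mass * acceleration
= 96.5 kg * 5.45 m/s^2
= 525.93 N

525.93 N


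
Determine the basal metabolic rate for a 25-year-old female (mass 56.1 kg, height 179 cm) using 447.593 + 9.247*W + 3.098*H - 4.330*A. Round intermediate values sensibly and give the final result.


BMR = 447.593 + 9.247*56.1 + 3.098*179 - 4.330*25
= 1412.64 kcal/day

1412.64 kcal/day


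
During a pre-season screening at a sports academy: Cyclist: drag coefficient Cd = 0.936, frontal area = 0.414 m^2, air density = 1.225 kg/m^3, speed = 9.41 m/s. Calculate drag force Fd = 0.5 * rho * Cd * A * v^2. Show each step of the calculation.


v^2 = 9.41^2 = 88.5481
Fd = 0.5 * 1.225 * 0.936 * 0.414 * 88.5481
= 21.017 N

21.017 N


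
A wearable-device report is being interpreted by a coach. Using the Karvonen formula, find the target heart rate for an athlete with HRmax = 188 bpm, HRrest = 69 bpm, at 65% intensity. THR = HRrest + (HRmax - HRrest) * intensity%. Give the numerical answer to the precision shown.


HRR = 188 - 69 = 119
THR = 69 + 119 * 0.65
= 69 + 77.35
= 146.35 bpm

146.35 bpm


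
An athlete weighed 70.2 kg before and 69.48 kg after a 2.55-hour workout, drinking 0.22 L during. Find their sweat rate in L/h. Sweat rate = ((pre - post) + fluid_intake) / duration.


Body mass change = 0.72 kg
Total sweat loss = 0.72 + 0.22 = 0.94 L
Rate = 0.94 / 2.55 = 0.369 L/h

0.369 L/h


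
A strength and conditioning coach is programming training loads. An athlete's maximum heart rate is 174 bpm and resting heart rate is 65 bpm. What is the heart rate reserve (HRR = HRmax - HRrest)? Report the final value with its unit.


HRR = HRmax - HRrest
= 174 - 65
= 109 bpm

109 bpm


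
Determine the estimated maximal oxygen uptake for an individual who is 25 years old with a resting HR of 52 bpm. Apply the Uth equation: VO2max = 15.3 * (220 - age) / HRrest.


HRmax = 220 - 25 = 195
VO2max = 15.3 * (195 / 52)
= 15.3 * 3.75
= 57.38 mL/kg/min

57.38 mL/kg/min


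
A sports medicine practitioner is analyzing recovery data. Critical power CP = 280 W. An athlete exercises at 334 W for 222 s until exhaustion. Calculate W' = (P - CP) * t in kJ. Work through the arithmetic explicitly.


P - CP = 334 - 280 = 54 W
W' = 54 * 222 = 11988 J
= 11988 / 1000 = 11.988 kJ

11.988 kJ


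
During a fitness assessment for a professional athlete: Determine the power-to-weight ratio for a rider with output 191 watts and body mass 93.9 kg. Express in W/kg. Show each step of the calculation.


P/W = 191 / 93.9 = 2.034 W/kg

2.034 W/kg


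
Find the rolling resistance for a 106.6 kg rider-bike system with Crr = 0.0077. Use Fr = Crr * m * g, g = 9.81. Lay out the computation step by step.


m * g = 106.6 * 9.81 = 1045.746 N
Fr = 0.0077 * 1045.746 = 8.052 N

8.052 N


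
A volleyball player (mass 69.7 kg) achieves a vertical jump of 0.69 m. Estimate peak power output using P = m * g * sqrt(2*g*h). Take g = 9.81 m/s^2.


2 * g * h = 2 * 9.81 * 0.69 = 13.5378
sqrt(13.5378) = 3.679375 m/s
P = 69.7 * 9.81 * 3.679375 = 2515.8 W

2515.8 W


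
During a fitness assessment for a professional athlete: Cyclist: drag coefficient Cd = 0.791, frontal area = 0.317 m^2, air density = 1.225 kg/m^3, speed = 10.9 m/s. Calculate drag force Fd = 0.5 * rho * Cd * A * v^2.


v^2 = 10.9^2 = 118.81
Fd = 0.5 * 1.225 * 0.791 * 0.317 * 118.81
= 18.247 N

18.247 N


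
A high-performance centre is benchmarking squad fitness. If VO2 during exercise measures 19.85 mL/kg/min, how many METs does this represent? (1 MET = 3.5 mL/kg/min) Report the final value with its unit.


METs = VO2 / 3.5 = 19.85 / 3.5 = 5.67

5.67 METs


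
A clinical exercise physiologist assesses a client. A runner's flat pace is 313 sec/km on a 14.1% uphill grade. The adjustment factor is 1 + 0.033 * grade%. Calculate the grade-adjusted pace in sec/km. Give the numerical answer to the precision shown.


Factor = 1 + 0.033 * 14.1 = 1.4653
Adjusted pace = 313 * 1.4653
= 458.64 sec/km

458.64 s/km


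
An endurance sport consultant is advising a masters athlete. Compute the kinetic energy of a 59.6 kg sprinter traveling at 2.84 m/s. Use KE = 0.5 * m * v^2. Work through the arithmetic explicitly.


Velocity squared = 8.0656
KE = 0.5 * 59.6 * 8.0656 = 240.35 J

240.35 J


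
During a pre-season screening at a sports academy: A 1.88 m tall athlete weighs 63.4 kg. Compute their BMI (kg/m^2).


height^2 = 3.5344 m^2
BMI = 63.4 / 3.5344 = 17.94 kg/m^2

17.94 kg/m^2


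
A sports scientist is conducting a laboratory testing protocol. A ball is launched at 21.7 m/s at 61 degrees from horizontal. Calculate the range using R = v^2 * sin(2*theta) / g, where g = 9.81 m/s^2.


sin(2 * 61) = sin(122) = 0.848048
v^2 = 21.7^2 = 470.89
R = 470.89 * 0.848048 / 9.81
= 40.707 m

40.707 m


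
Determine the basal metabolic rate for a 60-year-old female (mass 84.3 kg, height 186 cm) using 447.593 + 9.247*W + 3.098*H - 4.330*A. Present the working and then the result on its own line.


BMR = 447.593 + 9.247*84.3 + 3.098*186 - 4.330*60
= 1543.54 kcal/day

1543.54 kcal/day


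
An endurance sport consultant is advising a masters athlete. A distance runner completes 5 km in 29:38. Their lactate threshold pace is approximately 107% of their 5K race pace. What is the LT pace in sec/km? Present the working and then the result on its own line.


Convert to seconds: 29 min 38 s = 1778 s
Pace per km = 1778 / 5 = 355.6 s/km
LT pace = 355.6 * 1.07 = 380.49 s/km

380.49 s/km


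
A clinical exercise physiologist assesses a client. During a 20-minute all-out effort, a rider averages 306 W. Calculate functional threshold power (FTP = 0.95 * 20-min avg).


FTP = 0.95 * 306
= 290.7 W

290.7 W


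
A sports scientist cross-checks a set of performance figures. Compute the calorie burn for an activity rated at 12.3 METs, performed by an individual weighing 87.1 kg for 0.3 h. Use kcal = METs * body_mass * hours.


Product of METs and mass = 12.3 * 87.1 = 1071.33
Total kcal = 1071.33 * 0.3 = 321.4 kcal

321.4 kcal


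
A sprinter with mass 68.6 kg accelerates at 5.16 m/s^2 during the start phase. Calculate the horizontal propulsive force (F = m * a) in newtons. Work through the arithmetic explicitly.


F = m * a
= 68.6 * 5.16
= 353.98 N

353.98 N


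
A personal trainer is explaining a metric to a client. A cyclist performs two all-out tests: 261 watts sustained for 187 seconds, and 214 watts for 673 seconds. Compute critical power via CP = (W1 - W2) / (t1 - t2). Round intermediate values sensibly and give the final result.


W1 = P1 * t1 = 261 * 187 = 48807 J
W2 = P2 * t2 = 214 * 673 = 144022 J
CP = (48807 - 144022) / (187 - 673)
= 195.92 W

195.92 W


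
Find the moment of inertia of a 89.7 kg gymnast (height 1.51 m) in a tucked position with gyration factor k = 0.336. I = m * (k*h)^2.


Radius of gyration = 0.336 * 1.51 = 0.50736 m
I = 89.7 * 0.50736^2
= 89.7 * 0.257414
= 23.09 kg*m^2

23.09 kg*m^2


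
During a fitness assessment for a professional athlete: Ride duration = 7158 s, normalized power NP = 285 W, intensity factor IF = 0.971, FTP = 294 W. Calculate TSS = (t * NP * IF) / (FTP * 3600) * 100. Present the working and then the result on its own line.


Numerator = 7158 * 285 * 0.971 = 1980869.13
Denominator = 294 * 3600 = 1058400
TSS = 1980869.13 / 1058400 * 100
= 187.16

187.16 TSS


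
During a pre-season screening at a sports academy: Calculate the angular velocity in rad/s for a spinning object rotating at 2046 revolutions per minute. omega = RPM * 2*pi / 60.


omega = RPM * 2*pi / 60
= 2046 * 6.28318531 / 60
= 214.257 rad/s

214.257 rad/s


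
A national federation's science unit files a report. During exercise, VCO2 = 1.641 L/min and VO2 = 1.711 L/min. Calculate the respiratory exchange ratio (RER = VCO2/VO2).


RER = VCO2 / VO2
= 1.641 / 1.711
= 0.9591

0.9591


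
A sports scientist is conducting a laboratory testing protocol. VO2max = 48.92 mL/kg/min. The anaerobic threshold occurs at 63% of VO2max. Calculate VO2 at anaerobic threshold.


AT fraction = 63 / 100 = 0.63
AT VO2 = 48.92 * 0.63
= 30.82 mL/kg/min

30.82 mL/kg/min


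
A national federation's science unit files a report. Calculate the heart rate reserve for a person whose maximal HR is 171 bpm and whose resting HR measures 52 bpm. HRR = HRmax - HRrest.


HRmax = 171 bpm
HRrest = 52 bpm
HRR = 171 - 52 = 119 bpm

119 bpm


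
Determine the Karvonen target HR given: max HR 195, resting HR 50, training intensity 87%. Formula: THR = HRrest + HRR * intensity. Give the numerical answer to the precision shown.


HRR = HRmax - HRrest = 195 - 50 = 145
THR = 50 + 145 * 0.87
= 176.15 bpm

176.15 bpm


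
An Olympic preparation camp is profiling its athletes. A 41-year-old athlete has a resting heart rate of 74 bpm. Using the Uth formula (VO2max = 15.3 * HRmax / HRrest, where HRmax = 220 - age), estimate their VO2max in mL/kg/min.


HRmax = 220 - 41 = 179 bpm
Ratio = HRmax / HRrest = 179 / 74 = 2.4189
VO2max = 15.3 * 2.4189 = 37.01 mL/kg/min

37.01 mL/kg/min


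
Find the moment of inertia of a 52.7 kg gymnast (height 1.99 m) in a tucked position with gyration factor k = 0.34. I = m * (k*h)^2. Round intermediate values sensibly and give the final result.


Radius of gyration = 0.34 * 1.99 = 0.6766 m
I = 52.7 * 0.6766^2
= 52.7 * 0.457788
= 24.125 kg*m^2

24.125 kg*m^2


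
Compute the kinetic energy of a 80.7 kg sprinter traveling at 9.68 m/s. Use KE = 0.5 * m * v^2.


Velocity squared = 93.7024
KE = 0.5 * 80.7 * 93.7024 = 3780.89 J

3780.89 J


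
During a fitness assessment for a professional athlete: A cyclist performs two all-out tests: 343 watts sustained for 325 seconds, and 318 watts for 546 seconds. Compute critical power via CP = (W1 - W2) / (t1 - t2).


W1 = P1 * t1 = 343 * 325 = 111475 J
W2 = P2 * t2 = 318 * 546 = 173628 J
CP = (111475 - 173628) / (325 - 546)
= 281.24 W

281.24 W


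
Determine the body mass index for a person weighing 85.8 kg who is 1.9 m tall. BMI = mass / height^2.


BMI = mass / height^2
= 85.8 / 1.9^2
= 85.8 / 3.61
= 23.77 kg/m^2

23.77 kg/m^2


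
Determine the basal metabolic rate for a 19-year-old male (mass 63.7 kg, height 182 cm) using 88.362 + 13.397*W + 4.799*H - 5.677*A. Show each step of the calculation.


BMR = 88.362 + 13.397*63.7 + 4.799*182 - 5.677*19
= 1707.31 kcal/day

1707.31 kcal/day


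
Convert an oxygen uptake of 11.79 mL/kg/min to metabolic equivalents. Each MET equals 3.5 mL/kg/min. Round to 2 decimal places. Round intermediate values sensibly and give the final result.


One MET = 3.5 mL/kg/min
Number of METs = 11.79 / 3.5
= 3.37 METs

3.37 METs


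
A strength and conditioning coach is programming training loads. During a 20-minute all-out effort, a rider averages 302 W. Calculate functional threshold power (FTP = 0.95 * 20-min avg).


FTP = 0.95 * 302
= 286.9 W

286.9 W


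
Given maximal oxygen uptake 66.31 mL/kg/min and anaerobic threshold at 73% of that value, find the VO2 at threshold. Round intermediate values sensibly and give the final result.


Percentage as decimal = 0.73
VO2 at AT = 66.31 * 0.73 = 48.41 mL/kg/min

48.41 mL/kg/min


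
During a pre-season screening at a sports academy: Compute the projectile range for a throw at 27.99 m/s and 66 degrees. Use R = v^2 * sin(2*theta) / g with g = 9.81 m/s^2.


Two times the angle = 132 degrees
sin(132) = 0.743145
R = 783.4401 * 0.743145 / 9.81 = 59.349 m

59.349 m


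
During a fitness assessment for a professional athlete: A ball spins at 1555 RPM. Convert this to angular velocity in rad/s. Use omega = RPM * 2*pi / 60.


omega = 1555 * 2 * pi / 60
= 1555 * 6.28318531 / 60
= 9770.353 / 60
= 162.839 rad/s

162.839 rad/s


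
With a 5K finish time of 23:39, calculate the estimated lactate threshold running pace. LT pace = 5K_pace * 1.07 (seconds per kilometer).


Race duration = 1419 s for 5 km
Average pace = 1419 / 5 = 283.8 s/km
LT pace = 283.8 * 1.07
= 303.67 s/km

303.67 s/km


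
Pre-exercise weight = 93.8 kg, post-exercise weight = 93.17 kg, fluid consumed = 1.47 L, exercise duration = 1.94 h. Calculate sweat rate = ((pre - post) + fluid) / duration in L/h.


Weight loss = 93.8 - 93.17 = 0.63 kg (approx L)
Total sweat = 0.63 + 1.47 = 2.1 L
Sweat rate = 2.1 / 1.94 = 1.082 L/h

1.082 L/h


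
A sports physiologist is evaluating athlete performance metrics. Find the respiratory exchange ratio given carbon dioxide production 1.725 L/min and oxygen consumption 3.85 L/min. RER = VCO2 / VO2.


VCO2 = 1.725 L/min
VO2 = 3.85 L/min
RER = 1.725 / 3.85 = 0.4481

0.4481


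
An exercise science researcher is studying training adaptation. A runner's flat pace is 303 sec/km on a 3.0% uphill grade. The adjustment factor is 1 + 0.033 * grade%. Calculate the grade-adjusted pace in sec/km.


Factor = 1 + 0.033 * 3.0 = 1.099
Adjusted pace = 303 * 1.099
= 333.0 sec/km

333.0 s/km


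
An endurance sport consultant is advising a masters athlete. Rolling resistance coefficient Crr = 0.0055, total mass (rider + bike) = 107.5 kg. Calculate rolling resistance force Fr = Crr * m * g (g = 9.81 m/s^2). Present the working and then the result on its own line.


Fr = Crr * m * g
= 0.0055 * 107.5 * 9.81
= 5.8 N

5.8 N


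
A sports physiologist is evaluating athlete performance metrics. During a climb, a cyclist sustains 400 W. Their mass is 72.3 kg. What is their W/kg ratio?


Power-to-weight = 400 W / 72.3 kg
= 5.533 W/kg

5.533 W/kg


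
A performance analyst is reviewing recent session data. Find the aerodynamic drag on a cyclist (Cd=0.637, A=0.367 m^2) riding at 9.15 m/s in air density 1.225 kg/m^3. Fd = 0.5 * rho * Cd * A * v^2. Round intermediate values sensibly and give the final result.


Fd = 0.5 * 1.225 * 0.637 * 0.367 * 9.15^2
= 0.5 * 1.225 * 0.637 * 0.367 * 83.7225
= 11.988 N

11.988 N


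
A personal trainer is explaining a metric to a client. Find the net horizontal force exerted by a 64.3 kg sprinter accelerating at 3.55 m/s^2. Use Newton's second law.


Newton's second law: F = m * a
F = 64.3 * 3.55 = 228.27 N

228.27 N


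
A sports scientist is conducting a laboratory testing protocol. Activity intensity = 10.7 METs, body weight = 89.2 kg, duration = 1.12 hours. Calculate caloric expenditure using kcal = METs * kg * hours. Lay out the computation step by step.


kcal = 10.7 * 89.2 * 1.12
= 954.44 * 1.12
= 1068.97 kcal

1068.97 kcal


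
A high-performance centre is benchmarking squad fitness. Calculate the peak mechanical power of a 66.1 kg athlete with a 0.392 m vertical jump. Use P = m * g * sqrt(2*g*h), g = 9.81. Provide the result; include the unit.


First, sqrt(2gh) = sqrt(2 * 9.81 * 0.392)
= sqrt(7.69104) = 2.773272 m/s
Power = 66.1 * 9.81 * 2.773272 = 1798.3 W

1798.3 W


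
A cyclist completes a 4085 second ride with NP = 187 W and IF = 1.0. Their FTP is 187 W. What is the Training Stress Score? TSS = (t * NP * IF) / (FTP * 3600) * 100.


t * NP * IF = 4085 * 187 * 1.0 = 763895.0
FTP * 3600 = 673200
TSS = (763895.0 / 673200) * 100 = 113.47

113.47 TSS


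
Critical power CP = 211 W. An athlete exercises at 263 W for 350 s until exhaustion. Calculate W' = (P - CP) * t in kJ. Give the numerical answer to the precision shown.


P - CP = 263 - 211 = 52 W
W' = 52 * 350 = 18200 J
= 18200 / 1000 = 18.2 kJ

18.2 kJ


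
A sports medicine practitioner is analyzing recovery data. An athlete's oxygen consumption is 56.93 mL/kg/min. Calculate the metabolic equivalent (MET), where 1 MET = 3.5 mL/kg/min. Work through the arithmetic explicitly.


MET = VO2 / 3.5
= 56.93 / 3.5
= 16.27 METs

16.27 METs


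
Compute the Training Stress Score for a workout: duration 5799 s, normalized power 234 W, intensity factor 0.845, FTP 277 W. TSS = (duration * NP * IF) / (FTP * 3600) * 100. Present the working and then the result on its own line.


Product = 5799 * 234 * 0.845 = 1146636.27
Base = 277 * 3600 = 997200
TSS = 1146636.27 / 997200 * 100 = 114.99

114.99 TSS


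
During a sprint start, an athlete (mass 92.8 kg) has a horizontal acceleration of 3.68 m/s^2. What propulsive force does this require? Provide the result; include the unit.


Propulsive force = mass * acceleration
= 92.8 kg * 3.68 m/s^2
= 341.5 N

341.5 N


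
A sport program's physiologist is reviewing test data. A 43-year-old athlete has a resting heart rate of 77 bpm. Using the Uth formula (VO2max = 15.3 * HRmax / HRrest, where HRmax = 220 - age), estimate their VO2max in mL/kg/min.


HRmax = 220 - 43 = 177 bpm
Ratio = HRmax / HRrest = 177 / 77 = 2.2987
VO2max = 15.3 * 2.2987 = 35.17 mL/kg/min

35.17 mL/kg/min


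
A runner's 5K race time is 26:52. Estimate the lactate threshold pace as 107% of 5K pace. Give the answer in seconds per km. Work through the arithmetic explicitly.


Total race time = 26*60 + 52 = 1612 seconds
5K pace = 1612 / 5 = 322.4 sec/km
LT pace = 322.4 * 1.07 = 344.97 sec/km

344.97 s/km


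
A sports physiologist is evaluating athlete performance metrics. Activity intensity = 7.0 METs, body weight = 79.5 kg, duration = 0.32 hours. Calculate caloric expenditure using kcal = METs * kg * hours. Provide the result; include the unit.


kcal = 7.0 * 79.5 * 0.32
= 556.5 * 0.32
= 178.08 kcal

178.08 kcal


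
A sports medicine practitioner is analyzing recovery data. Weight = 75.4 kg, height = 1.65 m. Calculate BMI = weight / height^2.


height^2 = 1.65^2 = 2.7225
BMI = 75.4 / 2.7225 = 27.7 kg/m^2

27.7 kg/m^2


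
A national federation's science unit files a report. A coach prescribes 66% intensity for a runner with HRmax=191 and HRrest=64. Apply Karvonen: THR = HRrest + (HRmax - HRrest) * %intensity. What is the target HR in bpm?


Heart rate reserve = 191 - 64 = 127
Intensity fraction = 66 / 100 = 0.66
THR = 64 + 127 * 0.66 = 147.82 bpm

147.82 bpm


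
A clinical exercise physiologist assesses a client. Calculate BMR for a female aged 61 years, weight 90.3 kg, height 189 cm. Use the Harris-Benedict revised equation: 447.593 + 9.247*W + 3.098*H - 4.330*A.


Substituting values:
W term = 9.247 * 90.3 = 835.0041
H term = 3.098 * 189 = 585.522
A term = 4.330 * 61 = 264.13
BMR = 1603.99 kcal/day

1603.99 kcal/day


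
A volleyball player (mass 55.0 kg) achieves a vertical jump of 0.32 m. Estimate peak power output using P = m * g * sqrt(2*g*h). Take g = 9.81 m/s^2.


2 * g * h = 2 * 9.81 * 0.32 = 6.2784
sqrt(6.2784) = 2.505674 m/s
P = 55.0 * 9.81 * 2.505674 = 1351.94 W

1351.94 W


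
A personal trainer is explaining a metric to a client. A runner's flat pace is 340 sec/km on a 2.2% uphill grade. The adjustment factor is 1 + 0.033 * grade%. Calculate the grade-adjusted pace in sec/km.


Factor = 1 + 0.033 * 2.2 = 1.0726
Adjusted pace = 340 * 1.0726
= 364.68 sec/km

364.68 s/km


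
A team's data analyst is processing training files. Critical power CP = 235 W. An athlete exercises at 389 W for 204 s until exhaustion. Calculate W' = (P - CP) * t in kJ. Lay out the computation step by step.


P - CP = 389 - 235 = 154 W
W' = 154 * 204 = 31416 J
= 31416 / 1000 = 31.416 kJ

31.416 kJ


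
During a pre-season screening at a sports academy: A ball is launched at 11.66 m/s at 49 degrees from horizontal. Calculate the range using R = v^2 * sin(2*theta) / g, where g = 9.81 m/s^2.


sin(2 * 49) = sin(98) = 0.990268
v^2 = 11.66^2 = 135.9556
R = 135.9556 * 0.990268 / 9.81
= 13.724 m

13.724 m


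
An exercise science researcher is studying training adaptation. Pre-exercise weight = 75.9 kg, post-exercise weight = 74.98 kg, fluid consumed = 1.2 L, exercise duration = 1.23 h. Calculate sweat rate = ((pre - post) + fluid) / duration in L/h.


Weight loss = 75.9 - 74.98 = 0.92 kg (approx L)
Total sweat = 0.92 + 1.2 = 2.12 L
Sweat rate = 2.12 / 1.23 = 1.724 L/h

1.724 L/h


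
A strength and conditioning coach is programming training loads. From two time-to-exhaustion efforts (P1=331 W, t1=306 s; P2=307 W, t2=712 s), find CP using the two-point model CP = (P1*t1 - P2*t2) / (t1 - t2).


Work in trial 1 = 101286 J
Work in trial 2 = 218584 J
Delta work = -117298 J
Delta time = -406 s
CP = -117298 / -406 = 288.91 W

288.91 W


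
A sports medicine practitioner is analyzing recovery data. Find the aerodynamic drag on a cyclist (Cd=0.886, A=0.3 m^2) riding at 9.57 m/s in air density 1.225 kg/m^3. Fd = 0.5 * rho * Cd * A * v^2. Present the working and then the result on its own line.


Fd = 0.5 * 1.225 * 0.886 * 0.3 * 9.57^2
= 0.5 * 1.225 * 0.886 * 0.3 * 91.5849
= 14.91 N

14.91 N


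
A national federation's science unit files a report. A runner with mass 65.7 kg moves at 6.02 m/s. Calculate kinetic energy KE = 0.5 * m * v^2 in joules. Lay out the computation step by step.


v^2 = 6.02^2 = 36.2404
KE = 0.5 * 65.7 * 36.2404
= 1190.5 J

1190.5 J


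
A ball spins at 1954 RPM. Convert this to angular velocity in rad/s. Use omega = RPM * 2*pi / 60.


omega = 1954 * 2 * pi / 60
= 1954 * 6.28318531 / 60
= 12277.344 / 60
= 204.622 rad/s

204.622 rad/s


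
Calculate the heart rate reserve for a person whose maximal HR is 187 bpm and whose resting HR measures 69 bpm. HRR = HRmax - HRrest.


HRmax = 187 bpm
HRrest = 69 bpm
HRR = 187 - 69 = 118 bpm

118 bpm


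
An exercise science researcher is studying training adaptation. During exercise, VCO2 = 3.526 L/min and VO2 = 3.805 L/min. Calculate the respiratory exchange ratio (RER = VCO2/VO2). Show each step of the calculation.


RER = VCO2 / VO2
= 3.526 / 3.805
= 0.9267

0.9267


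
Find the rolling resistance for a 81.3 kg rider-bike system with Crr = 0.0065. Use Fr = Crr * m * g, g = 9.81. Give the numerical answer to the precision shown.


m * g = 81.3 * 9.81 = 797.553 N
Fr = 0.0065 * 797.553 = 5.184 N

5.184 N


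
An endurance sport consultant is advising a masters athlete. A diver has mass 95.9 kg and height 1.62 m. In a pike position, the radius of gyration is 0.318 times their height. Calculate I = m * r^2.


r = 0.318 * 1.62 = 0.51516 m
I = m * r^2 = 95.9 * 0.26539 = 25.451 kg*m^2

25.451 kg*m^2


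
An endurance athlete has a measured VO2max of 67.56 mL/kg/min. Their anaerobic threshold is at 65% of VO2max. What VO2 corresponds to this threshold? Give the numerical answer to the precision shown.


Anaerobic threshold VO2 = VO2max * 65%
= 67.56 * 0.65
= 43.91 mL/kg/min

43.91 mL/kg/min


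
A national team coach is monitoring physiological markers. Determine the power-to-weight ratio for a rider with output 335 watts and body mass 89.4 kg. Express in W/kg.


P/W = 335 / 89.4 = 3.747 W/kg

3.747 W/kg


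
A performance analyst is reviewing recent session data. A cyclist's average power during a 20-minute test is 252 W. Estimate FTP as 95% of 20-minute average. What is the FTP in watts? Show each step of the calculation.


FTP = 20-min power * 0.95
= 252 * 0.95
= 239.4 W

239.4 W


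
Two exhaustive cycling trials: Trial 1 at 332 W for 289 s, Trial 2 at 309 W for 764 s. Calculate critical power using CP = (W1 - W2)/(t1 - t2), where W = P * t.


W1 = 332 * 289 = 95948 J
W2 = 309 * 764 = 236076 J
CP = (95948 - 236076) / (289 - 764)
= -140128 / -475
= 295.01 W

295.01 W


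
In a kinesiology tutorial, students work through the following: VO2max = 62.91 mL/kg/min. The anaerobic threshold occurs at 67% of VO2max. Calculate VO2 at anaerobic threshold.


AT fraction = 67 / 100 = 0.67
AT VO2 = 62.91 * 0.67
= 42.15 mL/kg/min

42.15 mL/kg/min


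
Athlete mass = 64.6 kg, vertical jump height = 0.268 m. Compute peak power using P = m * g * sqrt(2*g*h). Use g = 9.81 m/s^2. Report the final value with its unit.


sqrt(2 * 9.81 * 0.268) = sqrt(5.25816) = 2.293068 m/s
P = 64.6 * 9.81 * 2.293068
= 1453.18 W

1453.18 W


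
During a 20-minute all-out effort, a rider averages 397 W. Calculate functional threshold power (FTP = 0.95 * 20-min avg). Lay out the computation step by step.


FTP = 0.95 * 397
= 377.15 W

377.15 W
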